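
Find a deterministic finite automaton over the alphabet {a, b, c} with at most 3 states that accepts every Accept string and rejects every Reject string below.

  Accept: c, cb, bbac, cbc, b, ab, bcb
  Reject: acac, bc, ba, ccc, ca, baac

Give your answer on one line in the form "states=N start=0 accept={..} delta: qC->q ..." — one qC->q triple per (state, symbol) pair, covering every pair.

states=3 start=0 accept={0,1} delta: 0a->0 0b->1 0c->1 1a->2 1b->0 1c->2 2a->1 2b->0 2c->2

State merging on the prefix tree: take the shortest (then alphabetical) example prefix whose next move is undefined and point that move at state 0, else 1, else 2, ...; a target is out if some Accept/Reject pair would then sit in one state with the same input left (inseparable). If every existing state is out, open a new one.
a: 0a undefined. 0a->0: ok.
b: 0b undefined. 0b->0: no, c/bc meet in 0 with "c" left. Open state 1: 0b->1.
c: 0c undefined. 0c->0: no, c/acac meet in 0. 0c->1: ok.
ba: 1a undefined. 1a->0: no, c/acac meet in 1. 1a->1: no, c/ba meet in 1. Open state 2: 1a->2.
bb: 1b undefined. 1b->0: ok.
bc: 1c undefined. 1c->0: no, c/ccc meet in 1. 1c->1: no, c/bc meet in 1. 1c->2: ok.
baa: 2a undefined. 2a->0: no, c/baac meet in 1. 2a->1: ok.
bcb: 2b undefined. 2b->0: ok.
ccc: 2c undefined. 2c->0: no, cb/acac meet in 0. 2c->1: no, c/acac meet in 1. 2c->2: ok.
All examples now run through 3 states with every (state, symbol) defined. Accept strings end in {0,1}, Reject strings end in {2}; accept={0,1}.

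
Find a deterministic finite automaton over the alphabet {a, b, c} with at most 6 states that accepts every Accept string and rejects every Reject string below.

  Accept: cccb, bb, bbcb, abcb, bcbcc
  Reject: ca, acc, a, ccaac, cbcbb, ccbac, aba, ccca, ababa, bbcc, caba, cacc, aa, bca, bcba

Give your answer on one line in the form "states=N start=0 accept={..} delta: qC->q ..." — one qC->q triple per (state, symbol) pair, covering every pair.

Fold the examples into a partial DFA from state 0: repeatedly fix the first undefined (state, symbol) met by the shortest-then-alphabetical prefix, trying targets in increasing order and rejecting any under which an Accept and a Reject string meet in one state with the same remainder; add a state when all current targets are rejected. Accepting states are where Accept strings end.
a: 0a undefined. 0a->0: ok.
b: 0b undefined. 0b->0: no, bb/a meet in 0. Open state 1: 0b->1.
c: 0c undefined. 0c->0: ok.
bb: 1b undefined. 1b->0: no, bb/ca meet in 0. 1b->1: ok.
bc: 1c undefined. 1c->0: no, cccb/cbcbb meet in 1. 1c->1: no, cccb/cbcbb meet in 1. Open state 2: 1c->2.
aba: 1a undefined. 1a->0: ok.
bca: 2a undefined. 2a->0: ok.
bcb: 2b undefined. 2b->0: no, cccb/cbcbb meet in 1. 2b->1: no, cccb/cbcbb meet in 1. 2b->2: no, bbcb/cbcbb meet in 2. Open state 3: 2b->3.
bbcc: 2c undefined. 2c->0: ok.
bcba: 3a undefined. 3a->0: ok.
bcbc: 3c undefined. 3c->0: no, bcbcc/ca meet in 0. 3c->1: ok.
cbcbb: 3b undefined. 3b->0: ok.
All examples now run through 4 states with every (state, symbol) defined. Accept strings end in {1,2,3}, Reject strings end in {0}; accept={1,2,3}.

states=4 start=0 accept={1,2,3} delta: 0a->0 0b->1 0c->0 1a->0 1b->1 1c->2 2a->0 2b->3 2c->0 3a->0 3b->0 3c->1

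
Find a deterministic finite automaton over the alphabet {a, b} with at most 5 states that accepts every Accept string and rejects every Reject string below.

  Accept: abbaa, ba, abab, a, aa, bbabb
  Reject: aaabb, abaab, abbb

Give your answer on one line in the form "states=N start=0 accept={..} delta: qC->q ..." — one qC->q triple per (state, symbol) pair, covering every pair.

State merging on the prefix tree: take the shortest (then alphabetical) example prefix whose next move is undefined and point that move at state 0, else 1, else 2, ...; a target is out if some Accept/Reject pair would then sit in one state with the same input left (inseparable). If every existing state is out, open a new one.
a: 0a undefined. 0a->0: ok.
b: 0b undefined. 0b->0: no, abbaa/aaabb meet in 0. Open state 1: 0b->1.
ba: 1a undefined. 1a->0: no, abab/abaab meet in 1. 1a->1: no, abab/aaabb meet in 1 with "b" left. Open state 2: 1a->2.
bb: 1b undefined. 1b->0: no, abbaa/aaabb meet in 0. 1b->1: ok.
abaa: 2a undefined. 2a->0: ok.
abab: 2b undefined. 2b->0: no, bbabb/aaabb meet in 1. 2b->1: no, abab/aaabb meet in 1. 2b->2: ok.
All examples now run through 3 states with every (state, symbol) defined. Accept strings end in {0,2}, Reject strings end in {1}; accept={0,2}.

states=3 start=0 accept={0,2} delta: 0a->0 0b->1 1a->2 1b->1 2a->0 2b->2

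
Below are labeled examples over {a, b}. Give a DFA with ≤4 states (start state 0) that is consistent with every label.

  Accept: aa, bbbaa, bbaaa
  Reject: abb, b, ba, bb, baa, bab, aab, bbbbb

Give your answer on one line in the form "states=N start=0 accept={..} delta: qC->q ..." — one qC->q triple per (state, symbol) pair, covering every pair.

Fold the examples into a partial DFA from state 0: repeatedly fix the first undefined (state, symbol) met by the shortest-then-alphabetical prefix, trying targets in increasing order and rejecting any under which an Accept and a Reject string meet in one state with the same remainder; add a state when all current targets are rejected. Accepting states are where Accept strings end.
a: 0a undefined. 0a->0: ok.
b: 0b undefined. 0b->0: no, aa/abb meet in 0. Open state 1: 0b->1.
ba: 1a undefined. 1a->0: no, aa/ba meet in 0. 1a->1: ok.
bb: 1b undefined. 1b->0: no, aa/abb meet in 0. 1b->1: no, bbbaa/abb meet in 1. Open state 2: 1b->2.
bba: 2a undefined. 2a->0: ok.
bbb: 2b undefined. 2b->0: ok.
All examples now run through 3 states with every (state, symbol) defined. Accept strings end in {0}, Reject strings end in {1,2}; accept={0}.

states=3 start=0 accept={0} delta: 0a->0 0b->1 1a->1 1b->2 2a->0 2b->0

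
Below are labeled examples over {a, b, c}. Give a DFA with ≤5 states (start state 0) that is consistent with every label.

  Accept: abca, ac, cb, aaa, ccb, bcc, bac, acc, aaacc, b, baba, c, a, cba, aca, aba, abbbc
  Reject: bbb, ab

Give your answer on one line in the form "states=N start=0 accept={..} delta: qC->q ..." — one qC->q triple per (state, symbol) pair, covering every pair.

Fold the examples into a partial DFA from state 0: repeatedly fix the first undefined (state, symbol) met by the shortest-then-alphabetical prefix, trying targets in increasing order and rejecting any under which an Accept and a Reject string meet in one state with the same remainder; add a state when all current targets are rejected. Accepting states are where Accept strings end.
a: 0a undefined. 0a->0: no, b/ab meet in 0 with "b" left. Open state 1: 0a->1.
b: 0b undefined. 0b->0: no, b/bbb meet in 0. 0b->1: ok.
c: 0c undefined. 0c->0: ok.
aa: 1a undefined. 1a->0: ok.
ab: 1b undefined. 1b->0: no, abca/bbb meet in 1. 1b->1: no, cb/bbb meet in 1. Open state 2: 1b->2.
ac: 1c undefined. 1c->0: ok.
aba: 2a undefined. 2a->0: ok.
abb: 2b undefined. 2b->0: no, ac/bbb meet in 0. 2b->1: no, cb/bbb meet in 1. 2b->2: ok.
abc: 2c undefined. 2c->0: ok.
All examples now run through 3 states with every (state, symbol) defined. Accept strings end in {0,1}, Reject strings end in {2}; accept={0,1}.

states=3 start=0 accept={0,1} delta: 0a->1 0b->1 0c->0 1a->0 1b->2 1c->0 2a->0 2b->2 2c->0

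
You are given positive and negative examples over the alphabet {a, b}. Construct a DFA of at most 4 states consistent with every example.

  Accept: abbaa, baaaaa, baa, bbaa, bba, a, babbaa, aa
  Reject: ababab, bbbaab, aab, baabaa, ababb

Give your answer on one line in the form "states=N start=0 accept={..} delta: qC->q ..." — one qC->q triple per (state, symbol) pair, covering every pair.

states=4 start=0 accept={0,2} delta: 0a->0 0b->1 1a->2 1b->0 2a->2 2b->3 3a->3 3b->1

State merging on the prefix tree: take the shortest (then alphabetical) example prefix whose next move is undefined and point that move at state 0, else 1, else 2, ...; a target is out if some Accept/Reject pair would then sit in one state with the same input left (inseparable). If every existing state is out, open a new one.
a: 0a undefined. 0a->0: ok.
b: 0b undefined. 0b->0: no, abbaa/ababab meet in 0. Open state 1: 0b->1.
ba: 1a undefined. 1a->0: no, baaaaa/baabaa meet in 0. 1a->1: no, abbaa/baabaa meet in 1 with "baa" left. Open state 2: 1a->2.
bb: 1b undefined. 1b->0: ok.
baa: 2a undefined. 2a->0: no, abbaa/baabaa meet in 0. 2a->1: no, abbaa/bbbaab meet in 0. 2a->2: ok.
bab: 2b undefined. 2b->0: no, abbaa/bbbaab meet in 0. 2b->1: no, abbaa/ababb meet in 0. 2b->2: no, baaaaa/ababab meet in 2. Open state 3: 2b->3.
babb: 3b undefined. 3b->0: no, abbaa/ababb meet in 0. 3b->1: ok.
ababa: 3a undefined. 3a->0: no, abbaa/baabaa meet in 0. 3a->1: no, abbaa/ababab meet in 0. 3a->2: no, baaaaa/baabaa meet in 2. 3a->3: ok.
All examples now run through 4 states with every (state, symbol) defined. Accept strings end in {0,2}, Reject strings end in {1,3}; accept={0,2}.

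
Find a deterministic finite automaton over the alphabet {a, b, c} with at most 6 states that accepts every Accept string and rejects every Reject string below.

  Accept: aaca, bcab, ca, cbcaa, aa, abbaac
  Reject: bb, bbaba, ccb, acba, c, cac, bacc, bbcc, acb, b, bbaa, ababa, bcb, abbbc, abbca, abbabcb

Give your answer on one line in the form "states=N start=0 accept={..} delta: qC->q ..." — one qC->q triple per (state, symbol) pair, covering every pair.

states=4 start=0 accept={0,2} delta: 0a->0 0b->1 0c->1 1a->2 1b->3 1c->1 2a->1 2b->2 2c->1 3a->3 3b->2 3c->2

State merging on the prefix tree: take the shortest (then alphabetical) example prefix whose next move is undefined and point that move at state 0, else 1, else 2, ...; a target is out if some Accept/Reject pair would then sit in one state with the same input left (inseparable). If every existing state is out, open a new one.
a: 0a undefined. 0a->0: ok.
b: 0b undefined. 0b->0: no, aaca/abbca meet in 0 with "ca" left. Open state 1: 0b->1.
c: 0c undefined. 0c->0: no, aaca/c meet in 0. 0c->1: ok.
ba: 1a undefined. 1a->0: no, aaca/ababa meet in 0. 1a->1: no, aaca/c meet in 1. Open state 2: 1a->2.
bb: 1b undefined. 1b->0: no, aaca/bbaba meet in 2. 1b->1: no, aaca/acba meet in 2. 1b->2: no, aaca/bb meet in 2. Open state 3: 1b->3.
bc: 1c undefined. 1c->0: no, bcab/ccb meet in 1. 1c->1: ok.
bac: 2c undefined. 2c->0: no, aa/cac meet in 0. 2c->1: ok.
bba: 3a undefined. 3a->0: no, aaca/bbaba meet in 2. 3a->1: no, aaca/bbaa meet in 2. 3a->2: no, aaca/acba meet in 2. 3a->3: ok.
bbc: 3c undefined. 3c->0: no, cbcaa/abbca meet in 0. 3c->1: no, aaca/abbca meet in 2. 3c->2: ok.
abab: 2b undefined. 2b->0: no, bcab/ababa meet in 0. 2b->1: no, aaca/ababa meet in 2. 2b->2: ok.
abbb: 3b undefined. 3b->0: no, aa/bbaba meet in 0. 3b->1: no, aaca/bbaba meet in 2. 3b->2: ok.
cbca: 2a undefined. 2a->0: no, cbcaa/bbaba meet in 0. 2a->1: ok.
All examples now run through 4 states with every (state, symbol) defined. Accept strings end in {0,2}, Reject strings end in {1,3}; accept={0,2}.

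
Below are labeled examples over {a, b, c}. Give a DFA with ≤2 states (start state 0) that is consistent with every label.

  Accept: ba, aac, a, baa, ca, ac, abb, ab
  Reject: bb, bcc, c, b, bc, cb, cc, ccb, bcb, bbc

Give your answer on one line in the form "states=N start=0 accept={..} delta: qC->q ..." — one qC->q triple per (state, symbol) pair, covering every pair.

State merging on the prefix tree: take the shortest (then alphabetical) example prefix whose next move is undefined and point that move at state 0, else 1, else 2, ...; a target is out if some Accept/Reject pair would then sit in one state with the same input left (inseparable). If every existing state is out, open a new one.
a: 0a undefined. 0a->0: no, aac/c meet in 0 with "c" left. Open state 1: 0a->1.
b: 0b undefined. 0b->0: ok.
c: 0c undefined. 0c->0: ok.
aa: 1a undefined. 1a->0: no, aac/bb meet in 0. 1a->1: ok.
ab: 1b undefined. 1b->0: no, abb/bb meet in 0. 1b->1: ok.
ac: 1c undefined. 1c->0: no, aac/bb meet in 0. 1c->1: ok.
All examples now run through 2 states with every (state, symbol) defined. Accept strings end in {1}, Reject strings end in {0}; accept={1}.

states=2 start=0 accept={1} delta: 0a->1 0b->0 0c->0 1a->1 1b->1 1c->1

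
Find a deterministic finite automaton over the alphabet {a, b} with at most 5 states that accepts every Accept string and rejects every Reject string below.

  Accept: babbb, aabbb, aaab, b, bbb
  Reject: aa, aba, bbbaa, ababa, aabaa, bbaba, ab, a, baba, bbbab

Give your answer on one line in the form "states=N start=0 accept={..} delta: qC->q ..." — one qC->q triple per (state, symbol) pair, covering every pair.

states=3 start=0 accept={0} delta: 0a->1 0b->0 1a->2 1b->2 2a->2 2b->0

State merging on the prefix tree: take the shortest (then alphabetical) example prefix whose next move is undefined and point that move at state 0, else 1, else 2, ...; a target is out if some Accept/Reject pair would then sit in one state with the same input left (inseparable). If every existing state is out, open a new one.
a: 0a undefined. 0a->0: no, aaab/ab meet in 0 with "b" left. Open state 1: 0a->1.
b: 0b undefined. 0b->0: ok.
aa: 1a undefined. 1a->0: no, aabbb/aa meet in 0. 1a->1: no, aaab/ab meet in 1 with "b" left. Open state 2: 1a->2.
ab: 1b undefined. 1b->0: no, babbb/ab meet in 0. 1b->1: no, babbb/ab meet in 1. 1b->2: ok.
aaa: 2a undefined. 2a->0: no, aaab/aba meet in 0. 2a->1: no, aaab/aa meet in 2. 2a->2: ok.
aab: 2b undefined. 2b->0: ok.
All examples now run through 3 states with every (state, symbol) defined. Accept strings end in {0}, Reject strings end in {1,2}; accept={0}.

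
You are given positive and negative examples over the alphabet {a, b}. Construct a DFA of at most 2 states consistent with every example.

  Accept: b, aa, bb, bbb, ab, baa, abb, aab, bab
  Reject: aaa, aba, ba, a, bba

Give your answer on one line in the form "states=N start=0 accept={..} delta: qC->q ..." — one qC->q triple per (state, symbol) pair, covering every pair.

states=2 start=0 accept={0} delta: 0a->1 0b->0 1a->0 1b->0

State merging on the prefix tree: take the shortest (then alphabetical) example prefix whose next move is undefined and point that move at state 0, else 1, else 2, ...; a target is out if some Accept/Reject pair would then sit in one state with the same input left (inseparable). If every existing state is out, open a new one.
a: 0a undefined. 0a->0: no, aa/aaa meet in 0. Open state 1: 0a->1.
b: 0b undefined. 0b->0: ok.
aa: 1a undefined. 1a->0: ok.
ab: 1b undefined. 1b->0: ok.
All examples now run through 2 states with every (state, symbol) defined. Accept strings end in {0}, Reject strings end in {1}; accept={0}.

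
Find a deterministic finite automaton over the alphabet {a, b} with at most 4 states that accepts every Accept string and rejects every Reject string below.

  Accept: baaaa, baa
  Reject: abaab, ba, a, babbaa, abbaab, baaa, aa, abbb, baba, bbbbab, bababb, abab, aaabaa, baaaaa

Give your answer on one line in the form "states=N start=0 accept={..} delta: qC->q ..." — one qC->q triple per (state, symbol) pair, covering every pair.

states=4 start=0 accept={3} delta: 0a->1 0b->1 1a->2 1b->0 2a->3 2b->1 3a->2 3b->0

State merging on the prefix tree: take the shortest (then alphabetical) example prefix whose next move is undefined and point that move at state 0, else 1, else 2, ...; a target is out if some Accept/Reject pair would then sit in one state with the same input left (inseparable). If every existing state is out, open a new one.
a: 0a undefined. 0a->0: no, baa/aaabaa meet in 0 with "baa" left. Open state 1: 0a->1.
b: 0b undefined. 0b->0: no, baa/aa meet in 1 with "a" left. 0b->1: ok.
aa: 1a undefined. 1a->0: no, baaaa/a meet in 1. 1a->1: no, baaaa/ba meet in 1. Open state 2: 1a->2.
ab: 1b undefined. 1b->0: ok.
aaa: 2a undefined. 2a->0: no, baaaa/ba meet in 2. 2a->1: no, baaaa/a meet in 1. 2a->2: no, baaaa/ba meet in 2. Open state 3: 2a->3.
bab: 2b undefined. 2b->0: no, baa/babbaa meet in 3. 2b->1: ok.
aaab: 3b undefined. 3b->0: ok.
baaa: 3a undefined. 3a->0: no, baaaa/abaab meet in 1. 3a->1: no, baaaa/ba meet in 2. 3a->2: ok.
All examples now run through 4 states with every (state, symbol) defined. Accept strings end in {3}, Reject strings end in {0,1,2}; accept={3}.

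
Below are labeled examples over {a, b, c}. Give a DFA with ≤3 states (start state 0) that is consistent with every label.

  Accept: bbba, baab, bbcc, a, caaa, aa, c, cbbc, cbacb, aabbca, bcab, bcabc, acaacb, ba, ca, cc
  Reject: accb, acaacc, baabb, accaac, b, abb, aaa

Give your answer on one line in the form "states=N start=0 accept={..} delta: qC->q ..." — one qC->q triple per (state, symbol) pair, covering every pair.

State merging on the prefix tree: take the shortest (then alphabetical) example prefix whose next move is undefined and point that move at state 0, else 1, else 2, ...; a target is out if some Accept/Reject pair would then sit in one state with the same input left (inseparable). If every existing state is out, open a new one.
a: 0a undefined. 0a->0: no, a/aaa meet in 0. Open state 1: 0a->1.
b: 0b undefined. 0b->0: ok.
c: 0c undefined. 0c->0: no, bbcc/b meet in 0. 0c->1: ok.
aa: 1a undefined. 1a->0: no, bbba/aaa meet in 1. 1a->1: no, bbba/aaa meet in 1. Open state 2: 1a->2.
ab: 1b undefined. 1b->0: ok.
ac: 1c undefined. 1c->0: no, bbcc/accb meet in 0. 1c->1: no, cbacb/accb meet in 0. 1c->2: ok.
aaa: 2a undefined. 2a->0: ok.
aab: 2b undefined. 2b->0: no, baab/baabb meet in 0. 2b->1: ok.
acc: 2c undefined. 2c->0: ok.
All examples now run through 3 states with every (state, symbol) defined. Accept strings end in {1,2}, Reject strings end in {0}; accept={1,2}.

states=3 start=0 accept={1,2} delta: 0a->1 0b->0 0c->1 1a->2 1b->0 1c->2 2a->0 2b->1 2c->0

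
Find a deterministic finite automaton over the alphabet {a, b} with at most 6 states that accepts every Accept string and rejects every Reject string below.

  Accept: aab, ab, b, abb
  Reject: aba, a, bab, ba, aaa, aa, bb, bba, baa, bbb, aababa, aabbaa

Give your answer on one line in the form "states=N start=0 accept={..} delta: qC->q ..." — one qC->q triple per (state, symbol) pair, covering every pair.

states=5 start=0 accept={2,3} delta: 0a->1 0b->2 1a->0 1b->3 2a->4 2b->4 3a->0 3b->2 4a->0 4b->0

Fold the examples into a partial DFA from state 0: repeatedly fix the first undefined (state, symbol) met by the shortest-then-alphabetical prefix, trying targets in increasing order and rejecting any under which an Accept and a Reject string meet in one state with the same remainder; add a state when all current targets are rejected. Accepting states are where Accept strings end.
a: 0a undefined. 0a->0: no, abb/bb meet in 0 with "bb" left. Open state 1: 0a->1.
b: 0b undefined. 0b->0: no, ab/bab meet in 1 with "b" left. 0b->1: no, aab/bab meet in 1 with "ab" left. Open state 2: 0b->2.
aa: 1a undefined. 1a->0: ok.
ab: 1b undefined. 1b->0: no, ab/aa meet in 0. 1b->1: no, ab/a meet in 1. 1b->2: no, abb/bb meet in 2 with "b" left. Open state 3: 1b->3.
ba: 2a undefined. 2a->0: no, aab/bab meet in 2. 2a->1: no, ab/bab meet in 3. 2a->2: no, aab/ba meet in 2. 2a->3: no, ab/ba meet in 3. Open state 4: 2a->4.
bb: 2b undefined. 2b->0: no, aab/bbb meet in 2. 2b->1: no, ab/bbb meet in 3. 2b->2: no, aab/bb meet in 2. 2b->3: no, ab/bb meet in 3. 2b->4: ok.
aba: 3a undefined. 3a->0: ok.
abb: 3b undefined. 3b->0: no, abb/aba meet in 0. 3b->1: no, abb/a meet in 1. 3b->2: ok.
baa: 4a undefined. 4a->0: ok.
bab: 4b undefined. 4b->0: ok.
All examples now run through 5 states with every (state, symbol) defined. Accept strings end in {2,3}, Reject strings end in {0,1,4}; accept={2,3}.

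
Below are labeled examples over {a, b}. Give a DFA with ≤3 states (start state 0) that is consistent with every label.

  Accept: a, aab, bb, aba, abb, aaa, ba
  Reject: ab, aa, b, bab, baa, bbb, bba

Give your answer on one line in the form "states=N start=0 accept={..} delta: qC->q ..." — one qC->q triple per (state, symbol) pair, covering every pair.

states=3 start=0 accept={1} delta: 0a->1 0b->2 1a->2 1b->2 2a->1 2b->1

State merging on the prefix tree: take the shortest (then alphabetical) example prefix whose next move is undefined and point that move at state 0, else 1, else 2, ...; a target is out if some Accept/Reject pair would then sit in one state with the same input left (inseparable). If every existing state is out, open a new one.
a: 0a undefined. 0a->0: no, a/aa meet in 0. Open state 1: 0a->1.
b: 0b undefined. 0b->0: no, a/bba meet in 1. 0b->1: no, a/b meet in 1. Open state 2: 0b->2.
aa: 1a undefined. 1a->0: no, aab/b meet in 2. 1a->1: no, a/aa meet in 1. 1a->2: ok.
ab: 1b undefined. 1b->0: no, abb/aa meet in 2. 1b->1: no, a/ab meet in 1. 1b->2: ok.
ba: 2a undefined. 2a->0: no, a/baa meet in 1. 2a->1: ok.
bb: 2b undefined. 2b->0: no, a/bba meet in 1. 2b->1: ok.
All examples now run through 3 states with every (state, symbol) defined. Accept strings end in {1}, Reject strings end in {2}; accept={1}.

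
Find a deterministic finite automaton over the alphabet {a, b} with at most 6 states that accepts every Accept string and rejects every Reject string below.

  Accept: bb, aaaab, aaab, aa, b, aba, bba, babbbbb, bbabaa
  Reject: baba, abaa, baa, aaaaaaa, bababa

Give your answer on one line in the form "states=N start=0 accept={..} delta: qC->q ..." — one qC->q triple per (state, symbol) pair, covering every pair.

Grow the machine one transition at a time. Run the examples from 0; the earliest place one falls off (shortest prefix, ties alphabetical) gets sent to the lowest-numbered state that keeps every Accept/Reject pair distinguishable — a pair clashes when both reach the same state with identical unread suffix — and to a fresh state only if none does.
a: 0a undefined. 0a->0: no, aa/aaaaaaa meet in 0. Open state 1: 0a->1.
b: 0b undefined. 0b->0: no, aa/baa meet in 1 with "a" left. 0b->1: ok.
aa: 1a undefined. 1a->0: no, aaaab/baa meet in 1. 1a->1: no, aa/baa meet in 1. Open state 2: 1a->2.
ab: 1b undefined. 1b->0: no, aa/abaa meet in 2. 1b->1: ok.
aaa: 2a undefined. 2a->0: no, bb/aaaaaaa meet in 1. 2a->1: no, bb/abaa meet in 1. 2a->2: no, aa/abaa meet in 2. Open state 3: 2a->3.
bab: 2b undefined. 2b->0: no, bb/baba meet in 1. 2b->1: no, aa/baba meet in 2. 2b->2: ok.
aaaa: 3a undefined. 3a->0: ok.
aaab: 3b undefined. 3b->0: no, bb/bababa meet in 1. 3b->1: no, aa/bababa meet in 2. 3b->2: ok.
All examples now run through 4 states with every (state, symbol) defined. Accept strings end in {0,1,2}, Reject strings end in {3}; accept={0,1,2}.

states=4 start=0 accept={0,1,2} delta: 0a->1 0b->1 1a->2 1b->1 2a->3 2b->2 3a->0 3b->2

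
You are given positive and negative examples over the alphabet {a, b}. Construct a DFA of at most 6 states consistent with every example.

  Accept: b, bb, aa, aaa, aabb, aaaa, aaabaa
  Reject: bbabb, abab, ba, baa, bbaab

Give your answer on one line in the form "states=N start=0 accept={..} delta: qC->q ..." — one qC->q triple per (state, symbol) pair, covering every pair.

states=5 start=0 accept={0,1,2} delta: 0a->1 0b->2 1a->0 1b->3 2a->3 2b->2 3a->4 3b->1 4a->0 4b->3

State merging on the prefix tree: take the shortest (then alphabetical) example prefix whose next move is undefined and point that move at state 0, else 1, else 2, ...; a target is out if some Accept/Reject pair would then sit in one state with the same input left (inseparable). If every existing state is out, open a new one.
a: 0a undefined. 0a->0: no, aaabaa/baa meet in 0 with "baa" left. Open state 1: 0a->1.
b: 0b undefined. 0b->0: no, aa/baa meet in 1 with "a" left. 0b->1: no, aa/ba meet in 1 with "a" left. Open state 2: 0b->2.
aa: 1a undefined. 1a->0: ok.
ab: 1b undefined. 1b->0: no, aa/abab meet in 0. 1b->1: no, b/abab meet in 2. 1b->2: no, aaabaa/baa meet in 2 with "aa" left. Open state 3: 1b->3.
ba: 2a undefined. 2a->0: no, aa/ba meet in 0. 2a->1: no, aa/baa meet in 0. 2a->2: no, b/ba meet in 2. 2a->3: ok.
bb: 2b undefined. 2b->0: no, b/bbaab meet in 2. 2b->1: no, bb/bbabb meet in 1. 2b->2: ok.
aba: 3a undefined. 3a->0: no, b/abab meet in 2. 3a->1: no, aaa/baa meet in 1. 3a->2: no, b/abab meet in 2. 3a->3: no, aaabaa/ba meet in 3. Open state 4: 3a->4.
abab: 4b undefined. 4b->0: no, aa/abab meet in 0. 4b->1: no, aaa/abab meet in 1. 4b->2: no, b/abab meet in 2. 4b->3: ok.
bbab: 3b undefined. 3b->0: no, b/bbabb meet in 2. 3b->1: ok.
aaabaa: 4a undefined. 4a->0: ok.
All examples now run through 5 states with every (state, symbol) defined. Accept strings end in {0,1,2}, Reject strings end in {3,4}; accept={0,1,2}.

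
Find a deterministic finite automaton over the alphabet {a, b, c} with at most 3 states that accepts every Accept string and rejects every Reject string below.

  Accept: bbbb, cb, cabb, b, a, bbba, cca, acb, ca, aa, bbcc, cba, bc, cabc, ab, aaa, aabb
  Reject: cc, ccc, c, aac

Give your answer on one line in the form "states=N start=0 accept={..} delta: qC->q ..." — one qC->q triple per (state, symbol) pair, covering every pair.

Grow the machine one transition at a time. Run the examples from 0; the earliest place one falls off (shortest prefix, ties alphabetical) gets sent to the lowest-numbered state that keeps every Accept/Reject pair distinguishable — a pair clashes when both reach the same state with identical unread suffix — and to a fresh state only if none does.
a: 0a undefined. 0a->0: ok.
b: 0b undefined. 0b->0: no, bbcc/cc meet in 0 with "cc" left. Open state 1: 0b->1.
c: 0c undefined. 0c->0: no, a/cc meet in 0. 0c->1: no, b/c meet in 1. Open state 2: 0c->2.
bb: 1b undefined. 1b->0: no, bbcc/cc meet in 2 with "c" left. 1b->1: ok.
bc: 1c undefined. 1c->0: no, bbcc/c meet in 2. 1c->1: ok.
ca: 2a undefined. 2a->0: ok.
cb: 2b undefined. 2b->0: ok.
cc: 2c undefined. 2c->0: no, cb/cc meet in 0. 2c->1: no, bbbb/cc meet in 1. 2c->2: ok.
bbba: 1a undefined. 1a->0: ok.
All examples now run through 3 states with every (state, symbol) defined. Accept strings end in {0,1}, Reject strings end in {2}; accept={0,1}.

states=3 start=0 accept={0,1} delta: 0a->0 0b->1 0c->2 1a->0 1b->1 1c->1 2a->0 2b->0 2c->2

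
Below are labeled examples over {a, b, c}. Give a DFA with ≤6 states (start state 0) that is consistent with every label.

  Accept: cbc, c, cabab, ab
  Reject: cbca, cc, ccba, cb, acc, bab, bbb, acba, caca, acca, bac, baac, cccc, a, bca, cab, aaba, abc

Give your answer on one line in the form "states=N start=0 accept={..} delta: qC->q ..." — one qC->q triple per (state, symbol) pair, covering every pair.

Grow the machine one transition at a time. Run the examples from 0; the earliest place one falls off (shortest prefix, ties alphabetical) gets sent to the lowest-numbered state that keeps every Accept/Reject pair distinguishable — a pair clashes when both reach the same state with identical unread suffix — and to a fresh state only if none does.
a: 0a undefined. 0a->0: ok.
b: 0b undefined. 0b->0: no, c/bac meet in 0 with "c" left. Open state 1: 0b->1.
c: 0c undefined. 0c->0: no, cbc/abc meet in 1 with "c" left. 0c->1: ok.
ba: 1a undefined. 1a->0: no, c/bab meet in 1. 1a->1: no, c/aaba meet in 1. Open state 2: 1a->2.
bb: 1b undefined. 1b->0: no, cbc/bbb meet in 1. 1b->1: no, cbc/cc meet in 1 with "c" left. 1b->2: no, cbc/bac meet in 2 with "c" left. Open state 3: 1b->3.
bc: 1c undefined. 1c->0: ok.
baa: 2a undefined. 2a->0: no, c/baac meet in 1. 2a->1: ok.
bab: 2b undefined. 2b->0: ok.
bac: 2c undefined. 2c->0: ok.
bbb: 3b undefined. 3b->0: ok.
cbc: 3c undefined. 3c->0: no, cbc/cbca meet in 0. 3c->1: ok.
acba: 3a undefined. 3a->0: ok.
All examples now run through 4 states with every (state, symbol) defined. Accept strings end in {1}, Reject strings end in {0,2,3}; accept={1}.

states=4 start=0 accept={1} delta: 0a->0 0b->1 0c->1 1a->2 1b->3 1c->0 2a->1 2b->0 2c->0 3a->0 3b->0 3c->1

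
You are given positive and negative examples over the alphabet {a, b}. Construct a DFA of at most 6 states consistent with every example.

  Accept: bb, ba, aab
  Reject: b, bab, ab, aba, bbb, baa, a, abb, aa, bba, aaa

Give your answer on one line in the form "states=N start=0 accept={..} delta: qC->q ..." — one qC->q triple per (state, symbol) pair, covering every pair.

State merging on the prefix tree: take the shortest (then alphabetical) example prefix whose next move is undefined and point that move at state 0, else 1, else 2, ...; a target is out if some Accept/Reject pair would then sit in one state with the same input left (inseparable). If every existing state is out, open a new one.
a: 0a undefined. 0a->0: no, bb/abb meet in 0 with "bb" left. Open state 1: 0a->1.
b: 0b undefined. 0b->0: no, bb/b meet in 0. 0b->1: no, bb/ab meet in 1 with "b" left. Open state 2: 0b->2.
aa: 1a undefined. 1a->0: no, aab/b meet in 2. 1a->1: no, aab/ab meet in 1 with "b" left. 1a->2: no, ba/aaa meet in 2 with "a" left. Open state 3: 1a->3.
ab: 1b undefined. 1b->0: ok.
ba: 2a undefined. 2a->0: no, ba/ab meet in 0. 2a->1: no, ba/aba meet in 1. 2a->2: no, bb/bab meet in 2 with "b" left. 2a->3: no, ba/aa meet in 3. Open state 4: 2a->4.
bb: 2b undefined. 2b->0: no, bb/ab meet in 0. 2b->1: no, bb/aba meet in 1. 2b->2: no, bb/b meet in 2. 2b->3: no, bb/aa meet in 3. 2b->4: ok.
aaa: 3a undefined. 3a->0: ok.
aab: 3b undefined. 3b->0: no, aab/ab meet in 0. 3b->1: no, aab/aba meet in 1. 3b->2: no, aab/b meet in 2. 3b->3: no, aab/aa meet in 3. 3b->4: ok.
baa: 4a undefined. 4a->0: ok.
bab: 4b undefined. 4b->0: ok.
All examples now run through 5 states with every (state, symbol) defined. Accept strings end in {4}, Reject strings end in {0,1,2,3}; accept={4}.

states=5 start=0 accept={4} delta: 0a->1 0b->2 1a->3 1b->0 2a->4 2b->4 3a->0 3b->4 4a->0 4b->0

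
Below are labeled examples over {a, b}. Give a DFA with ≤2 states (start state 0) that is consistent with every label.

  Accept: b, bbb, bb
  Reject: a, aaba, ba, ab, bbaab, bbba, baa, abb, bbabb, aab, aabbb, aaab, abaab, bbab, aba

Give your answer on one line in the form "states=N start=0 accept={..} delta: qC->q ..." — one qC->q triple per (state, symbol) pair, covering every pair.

states=2 start=0 accept={0} delta: 0a->1 0b->0 1a->1 1b->1

Fold the examples into a partial DFA from state 0: repeatedly fix the first undefined (state, symbol) met by the shortest-then-alphabetical prefix, trying targets in increasing order and rejecting any under which an Accept and a Reject string meet in one state with the same remainder; add a state when all current targets are rejected. Accepting states are where Accept strings end.
a: 0a undefined. 0a->0: no, b/ab meet in 0 with "b" left. Open state 1: 0a->1.
b: 0b undefined. 0b->0: ok.
aa: 1a undefined. 1a->0: no, b/bbaab meet in 0. 1a->1: ok.
ab: 1b undefined. 1b->0: no, b/ab meet in 0. 1b->1: ok.
All examples now run through 2 states with every (state, symbol) defined. Accept strings end in {0}, Reject strings end in {1}; accept={0}.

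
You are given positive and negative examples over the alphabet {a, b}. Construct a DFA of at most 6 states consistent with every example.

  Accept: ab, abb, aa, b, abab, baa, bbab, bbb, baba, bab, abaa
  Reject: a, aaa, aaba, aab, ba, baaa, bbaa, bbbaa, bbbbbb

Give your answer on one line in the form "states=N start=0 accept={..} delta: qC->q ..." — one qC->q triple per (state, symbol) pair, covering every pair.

Grow the machine one transition at a time. Run the examples from 0; the earliest place one falls off (shortest prefix, ties alphabetical) gets sent to the lowest-numbered state that keeps every Accept/Reject pair distinguishable — a pair clashes when both reach the same state with identical unread suffix — and to a fresh state only if none does.
a: 0a undefined. 0a->0: no, ab/aab meet in 0 with "b" left. Open state 1: 0a->1.
b: 0b undefined. 0b->0: no, aa/bbaa meet in 1 with "a" left. 0b->1: no, aa/ba meet in 1 with "a" left. Open state 2: 0b->2.
aa: 1a undefined. 1a->0: no, b/aab meet in 2. 1a->1: no, ab/aab meet in 1 with "b" left. 1a->2: ok.
ab: 1b undefined. 1b->0: ok.
ba: 2a undefined. 2a->0: no, ab/aaa meet in 0. 2a->1: no, baba/a meet in 1. 2a->2: no, abb/aaa meet in 2. Open state 3: 2a->3.
bb: 2b undefined. 2b->0: no, ab/aab meet in 0. 2b->1: no, ab/bbbbbb meet in 0. 2b->2: no, abb/aab meet in 2. 2b->3: no, baa/aaba meet in 3 with "a" left. Open state 4: 2b->4.
baa: 3a undefined. 3a->0: ok.
bab: 3b undefined. 3b->0: no, baba/a meet in 1. 3b->1: no, bab/a meet in 1. 3b->2: no, baba/aaa meet in 3. 3b->3: no, bab/aaa meet in 3. 3b->4: no, baba/aaba meet in 4 with "a" left. Open state 5: 3b->5.
bba: 4a undefined. 4a->0: no, ab/aaba meet in 0. 4a->1: no, abb/bbaa meet in 2. 4a->2: no, abb/aaba meet in 2. 4a->3: no, ab/bbaa meet in 0. 4a->4: ok.
bbb: 4b undefined. 4b->0: no, ab/bbbbbb meet in 0. 4b->1: no, bbab/a meet in 1. 4b->2: no, ab/bbbaa meet in 0. 4b->3: no, bbab/aaa meet in 3. 4b->4: no, bbab/aaba meet in 4. 4b->5: ok.
baba: 5a undefined. 5a->0: ok.
bbbb: 5b undefined. 5b->0: ok.
All examples now run through 6 states with every (state, symbol) defined. Accept strings end in {0,2,5}, Reject strings end in {1,3,4}; accept={0,2,5}.

states=6 start=0 accept={0,2,5} delta: 0a->1 0b->2 1a->2 1b->0 2a->3 2b->4 3a->0 3b->5 4a->4 4b->5 5a->0 5b->0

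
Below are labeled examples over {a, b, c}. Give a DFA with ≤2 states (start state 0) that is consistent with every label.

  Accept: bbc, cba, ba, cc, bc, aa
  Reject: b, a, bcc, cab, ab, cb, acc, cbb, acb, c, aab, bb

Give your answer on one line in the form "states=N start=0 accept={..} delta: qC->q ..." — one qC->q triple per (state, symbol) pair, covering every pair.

State merging on the prefix tree: take the shortest (then alphabetical) example prefix whose next move is undefined and point that move at state 0, else 1, else 2, ...; a target is out if some Accept/Reject pair would then sit in one state with the same input left (inseparable). If every existing state is out, open a new one.
a: 0a undefined. 0a->0: no, cc/acc meet in 0 with "cc" left. Open state 1: 0a->1.
b: 0b undefined. 0b->0: no, bbc/c meet in 0 with "c" left. 0b->1: ok.
c: 0c undefined. 0c->0: no, cc/c meet in 0. 0c->1: ok.
aa: 1a undefined. 1a->0: ok.
ab: 1b undefined. 1b->0: no, bbc/b meet in 1. 1b->1: ok.
ac: 1c undefined. 1c->0: ok.
All examples now run through 2 states with every (state, symbol) defined. Accept strings end in {0}, Reject strings end in {1}; accept={0}.

states=2 start=0 accept={0} delta: 0a->1 0b->1 0c->1 1a->0 1b->1 1c->0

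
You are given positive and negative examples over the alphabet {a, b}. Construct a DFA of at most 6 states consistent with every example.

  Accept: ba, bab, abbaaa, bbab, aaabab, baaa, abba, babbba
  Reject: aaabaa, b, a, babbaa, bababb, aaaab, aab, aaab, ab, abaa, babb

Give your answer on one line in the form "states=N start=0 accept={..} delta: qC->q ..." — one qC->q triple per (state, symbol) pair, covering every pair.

Fold the examples into a partial DFA from state 0: repeatedly fix the first undefined (state, symbol) met by the shortest-then-alphabetical prefix, trying targets in increasing order and rejecting any under which an Accept and a Reject string meet in one state with the same remainder; add a state when all current targets are rejected. Accepting states are where Accept strings end.
a: 0a undefined. 0a->0: ok.
b: 0b undefined. 0b->0: no, ba/aaabaa meet in 0. Open state 1: 0b->1.
ba: 1a undefined. 1a->0: no, ba/aaabaa meet in 0. 1a->1: no, ba/aaabaa meet in 1. Open state 2: 1a->2.
bb: 1b undefined. 1b->0: no, abbaaa/a meet in 0. 1b->1: ok.
baa: 2a undefined. 2a->0: no, abbaaa/aaabaa meet in 0. 2a->1: ok.
bab: 2b undefined. 2b->0: no, bab/a meet in 0. 2b->1: no, bab/aaabaa meet in 1. 2b->2: no, ba/babbaa meet in 2. Open state 3: 2b->3.
baba: 3a undefined. 3a->0: ok.
babb: 3b undefined. 3b->0: ok.
All examples now run through 4 states with every (state, symbol) defined. Accept strings end in {2,3}, Reject strings end in {0,1}; accept={2,3}.

states=4 start=0 accept={2,3} delta: 0a->0 0b->1 1a->2 1b->1 2a->1 2b->3 3a->0 3b->0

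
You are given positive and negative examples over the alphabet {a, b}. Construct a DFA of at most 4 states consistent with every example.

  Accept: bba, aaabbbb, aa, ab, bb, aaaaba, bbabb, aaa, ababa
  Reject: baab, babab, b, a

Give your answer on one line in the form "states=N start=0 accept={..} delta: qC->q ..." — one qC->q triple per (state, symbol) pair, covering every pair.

states=3 start=0 accept={0,2} delta: 0a->1 0b->1 1a->2 1b->2 2a->0 2b->1

Grow the machine one transition at a time. Run the examples from 0; the earliest place one falls off (shortest prefix, ties alphabetical) gets sent to the lowest-numbered state that keeps every Accept/Reject pair distinguishable — a pair clashes when both reach the same state with identical unread suffix — and to a fresh state only if none does.
a: 0a undefined. 0a->0: no, aa/a meet in 0. Open state 1: 0a->1.
b: 0b undefined. 0b->0: no, bba/a meet in 1. 0b->1: ok.
aa: 1a undefined. 1a->0: no, ab/baab meet in 1 with "b" left. 1a->1: no, aa/b meet in 1. Open state 2: 1a->2.
ab: 1b undefined. 1b->0: no, bba/b meet in 1. 1b->1: no, ab/b meet in 1. 1b->2: ok.
aaa: 2a undefined. 2a->0: ok.
bab: 2b undefined. 2b->0: no, aaabbbb/baab meet in 1. 2b->1: ok.
All examples now run through 3 states with every (state, symbol) defined. Accept strings end in {0,2}, Reject strings end in {1}; accept={0,2}.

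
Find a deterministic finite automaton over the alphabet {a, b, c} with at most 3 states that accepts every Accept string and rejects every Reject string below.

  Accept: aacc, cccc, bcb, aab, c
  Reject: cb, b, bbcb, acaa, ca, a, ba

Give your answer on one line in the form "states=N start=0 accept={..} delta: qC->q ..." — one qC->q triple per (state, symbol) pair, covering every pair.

states=3 start=0 accept={0} delta: 0a->1 0b->1 0c->0 1a->1 1b->0 1c->2 2a->0 2b->0 2c->0

State merging on the prefix tree: take the shortest (then alphabetical) example prefix whose next move is undefined and point that move at state 0, else 1, else 2, ...; a target is out if some Accept/Reject pair would then sit in one state with the same input left (inseparable). If every existing state is out, open a new one.
a: 0a undefined. 0a->0: no, aab/b meet in 0 with "b" left. Open state 1: 0a->1.
b: 0b undefined. 0b->0: no, bcb/cb meet in 0 with "cb" left. 0b->1: ok.
c: 0c undefined. 0c->0: ok.
aa: 1a undefined. 1a->0: no, aacc/ba meet in 0. 1a->1: ok.
ac: 1c undefined. 1c->0: no, bcb/cb meet in 1. 1c->1: no, aacc/cb meet in 1. Open state 2: 1c->2.
bb: 1b undefined. 1b->0: ok.
aca: 2a undefined. 2a->0: ok.
bcb: 2b undefined. 2b->0: ok.
aacc: 2c undefined. 2c->0: ok.
All examples now run through 3 states with every (state, symbol) defined. Accept strings end in {0}, Reject strings end in {1}; accept={0}.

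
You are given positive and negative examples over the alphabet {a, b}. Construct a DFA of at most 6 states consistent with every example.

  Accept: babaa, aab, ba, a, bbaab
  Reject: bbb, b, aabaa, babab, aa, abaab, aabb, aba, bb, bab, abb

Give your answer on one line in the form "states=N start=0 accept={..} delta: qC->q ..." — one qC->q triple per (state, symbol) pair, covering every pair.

states=4 start=0 accept={1} delta: 0a->1 0b->0 1a->2 1b->3 2a->0 2b->1 3a->0 3b->0

State merging on the prefix tree: take the shortest (then alphabetical) example prefix whose next move is undefined and point that move at state 0, else 1, else 2, ...; a target is out if some Accept/Reject pair would then sit in one state with the same input left (inseparable). If every existing state is out, open a new one.
a: 0a undefined. 0a->0: no, aab/b meet in 0 with "b" left. Open state 1: 0a->1.
b: 0b undefined. 0b->0: ok.
aa: 1a undefined. 1a->0: no, aab/bbb meet in 0. 1a->1: no, babaa/aabaa meet in 1 with "baa" left. Open state 2: 1a->2.
ab: 1b undefined. 1b->0: no, babaa/aa meet in 2. 1b->1: no, aab/babab meet in 2 with "b" left. 1b->2: no, aab/abb meet in 2 with "b" left. Open state 3: 1b->3.
aab: 2b undefined. 2b->0: no, aab/bbb meet in 0. 2b->1: ok.
aba: 3a undefined. 3a->0: ok.
abb: 3b undefined. 3b->0: ok.
aabaa: 2a undefined. 2a->0: ok.
All examples now run through 4 states with every (state, symbol) defined. Accept strings end in {1}, Reject strings end in {0,2,3}; accept={1}.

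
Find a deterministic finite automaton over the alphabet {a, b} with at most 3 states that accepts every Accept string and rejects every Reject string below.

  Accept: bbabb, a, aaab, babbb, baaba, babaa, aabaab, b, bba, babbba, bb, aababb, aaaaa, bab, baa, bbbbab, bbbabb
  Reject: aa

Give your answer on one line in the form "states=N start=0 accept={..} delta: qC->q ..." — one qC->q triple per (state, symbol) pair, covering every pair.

Fold the examples into a partial DFA from state 0: repeatedly fix the first undefined (state, symbol) met by the shortest-then-alphabetical prefix, trying targets in increasing order and rejecting any under which an Accept and a Reject string meet in one state with the same remainder; add a state when all current targets are rejected. Accepting states are where Accept strings end.
a: 0a undefined. 0a->0: no, a/aa meet in 0. Open state 1: 0a->1.
b: 0b undefined. 0b->0: no, baa/aa meet in 1 with "a" left. 0b->1: ok.
aa: 1a undefined. 1a->0: ok.
bb: 1b undefined. 1b->0: no, aaab/aa meet in 0. 1b->1: no, baaba/aa meet in 0. Open state 2: 1b->2.
bba: 2a undefined. 2a->0: no, baaba/aa meet in 0. 2a->1: ok.
bbb: 2b undefined. 2b->0: no, bbabb/aa meet in 0. 2b->1: no, babbba/aa meet in 0. 2b->2: ok.
All examples now run through 3 states with every (state, symbol) defined. Accept strings end in {1,2}, Reject strings end in {0}; accept={1,2}.

states=3 start=0 accept={1,2} delta: 0a->1 0b->1 1a->0 1b->2 2a->1 2b->2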